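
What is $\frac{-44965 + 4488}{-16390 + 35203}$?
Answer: $- \frac{40477}{18813} \approx -2.1515$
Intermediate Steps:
$\frac{-44965 + 4488}{-16390 + 35203} = - \frac{40477}{18813}$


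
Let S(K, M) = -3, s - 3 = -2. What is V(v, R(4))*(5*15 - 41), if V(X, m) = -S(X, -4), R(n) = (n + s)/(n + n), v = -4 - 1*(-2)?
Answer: 102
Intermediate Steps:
s = 1 (s = 3 - 2 = 1)
v = -2 (v = -4 + 2 = -2)
R(n) = (1 + n)/(2*n) (R(n) = (n + 1)/(n + n) = (1 + n)/((2*n)) = (1 + n)*(1/(2*n)) = (1 + n)/(2*n))
V(X, m) = 3 (V(X, m) = -1*(-3) = 3)
V(v, R(4))*(5*15 - 41) = 3*(5*15 - 41) = 3*(75 - 41) = 3*34 = 102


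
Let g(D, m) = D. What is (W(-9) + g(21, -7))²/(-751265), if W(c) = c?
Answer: -144/751265 ≈ -0.00019168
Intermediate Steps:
(W(-9) + g(21, -7))²/(-751265) = (-9 + 21)²/(-751265) = 12²*(-1/751265) = 144*(-1/751265) = -144/751265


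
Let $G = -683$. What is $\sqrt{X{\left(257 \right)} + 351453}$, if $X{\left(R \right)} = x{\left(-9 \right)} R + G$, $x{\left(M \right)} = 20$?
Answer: $\sqrt{355910} \approx 596.58$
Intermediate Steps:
$X{\left(R \right)} = -683 + 20 R$ ($X{\left(R \right)} = 20 R - 683 = -683 + 20 R$)
$\sqrt{X{\left(257 \right)} + 351453} = \sqrt{\left(-683 + 20 \cdot 257\right) + 351453} = \sqrt{\left(-683 + 5140\right) + 351453} = \sqrt{4457 + 351453} = \sqrt{355910}$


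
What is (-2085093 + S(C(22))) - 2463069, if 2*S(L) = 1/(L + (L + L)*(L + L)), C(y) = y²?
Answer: -8527876520591/1875016 ≈ -4.5482e+6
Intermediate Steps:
S(L) = 1/(2*(L + 4*L²)) (S(L) = 1/(2*(L + (L + L)*(L + L))) = 1/(2*(L + (2*L)*(2*L))) = 1/(2*(L + 4*L²)))
(-2085093 + S(C(22))) - 2463069 = (-2085093 + 1/(2*(22²)*(1 + 4*22²))) - 2463069 = (-2085093 + (½)/(484*(1 + 4*484))) - 2463069 = (-2085093 + (½)*(1/484)/(1 + 1936)) - 2463069 = (-2085093 + (½)*(1/484)/1937) - 2463069 = (-2085093 + (½)*(1/484)*(1/1937)) - 2463069 = (-2085093 + 1/1875016) - 2463069 = -3909582736487/1875016 - 2463069 = -8527876520591/1875016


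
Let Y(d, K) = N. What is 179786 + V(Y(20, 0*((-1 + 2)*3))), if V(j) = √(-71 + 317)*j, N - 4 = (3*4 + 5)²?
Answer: 179786 + 293*√246 ≈ 1.8438e+5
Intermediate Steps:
N = 293 (N = 4 + (3*4 + 5)² = 4 + (12 + 5)² = 4 + 17² = 4 + 289 = 293)
Y(d, K) = 293
V(j) = j*√246 (V(j) = √246*j = j*√246)
179786 + V(Y(20, 0*((-1 + 2)*3))) = 179786 + 293*√246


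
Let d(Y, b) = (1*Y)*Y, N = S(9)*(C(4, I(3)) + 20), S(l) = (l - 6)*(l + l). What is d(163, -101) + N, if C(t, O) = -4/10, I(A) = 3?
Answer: 138137/5 ≈ 27627.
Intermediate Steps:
S(l) = 2*l*(-6 + l) (S(l) = (-6 + l)*(2*l) = 2*l*(-6 + l))
C(t, O) = -2/5 (C(t, O) = -4*1/10 = -2/5)
N = 5292/5 (N = (2*9*(-6 + 9))*(-2/5 + 20) = (2*9*3)*(98/5) = 54*(98/5) = 5292/5 ≈ 1058.4)
d(Y, b) = Y**2 (d(Y, b) = Y*Y = Y**2)
d(163, -101) + N = 163**2 + 5292/5 = 26569 + 5292/5 = 138137/5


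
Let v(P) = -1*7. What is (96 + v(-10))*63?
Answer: 5607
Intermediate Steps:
v(P) = -7
(96 + v(-10))*63 = (96 - 7)*63 = 89*63 = 5607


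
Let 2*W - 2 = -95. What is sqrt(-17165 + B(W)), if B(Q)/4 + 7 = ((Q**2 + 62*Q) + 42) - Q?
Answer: I*sqrt(19722) ≈ 140.44*I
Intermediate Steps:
W = -93/2 (W = 1 + (1/2)*(-95) = 1 - 95/2 = -93/2 ≈ -46.500)
B(Q) = 140 + 4*Q**2 + 244*Q (B(Q) = -28 + 4*(((Q**2 + 62*Q) + 42) - Q) = -28 + 4*((42 + Q**2 + 62*Q) - Q) = -28 + 4*(42 + Q**2 + 61*Q) = -28 + (168 + 4*Q**2 + 244*Q) = 140 + 4*Q**2 + 244*Q)
sqrt(-17165 + B(W)) = sqrt(-17165 + (140 + 4*(-93/2)**2 + 244*(-93/2))) = sqrt(-17165 + (140 + 4*(8649/4) - 11346)) = sqrt(-17165 + (140 + 8649 - 11346)) = sqrt(-17165 - 2557) = sqrt(-19722) = I*sqrt(19722)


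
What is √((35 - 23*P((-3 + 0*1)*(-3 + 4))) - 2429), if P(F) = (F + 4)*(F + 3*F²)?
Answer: I*√2946 ≈ 54.277*I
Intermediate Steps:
P(F) = (4 + F)*(F + 3*F²)
√((35 - 23*P((-3 + 0*1)*(-3 + 4))) - 2429) = √((35 - 23*(-3 + 0*1)*(-3 + 4)*(4 + 3*((-3 + 0*1)*(-3 + 4))² + 13*((-3 + 0*1)*(-3 + 4)))) - 2429) = √((35 - 23*(-3 + 0)*1*(4 + 3*((-3 + 0)*1)² + 13*((-3 + 0)*1))) - 2429) = √((35 - 23*(-3*1)*(4 + 3*(-3*1)² + 13*(-3*1))) - 2429) = √((35 - (-69)*(4 + 3*(-3)² + 13*(-3))) - 2429) = √((35 - (-69)*(4 + 3*9 - 39)) - 2429) = √((35 - (-69)*(4 + 27 - 39)) - 2429) = √((35 - (-69)*(-8)) - 2429) = √((35 - 23*24) - 2429) = √((35 - 552) - 2429) = √(-517 - 2429) = √(-2946) = I*√2946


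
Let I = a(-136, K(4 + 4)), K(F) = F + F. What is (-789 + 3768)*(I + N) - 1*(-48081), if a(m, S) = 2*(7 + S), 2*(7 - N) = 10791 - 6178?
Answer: -13330191/2 ≈ -6.6651e+6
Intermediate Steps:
K(F) = 2*F
N = -4599/2 (N = 7 - (10791 - 6178)/2 = 7 - 1/2*4613 = 7 - 4613/2 = -4599/2 ≈ -2299.5)
a(m, S) = 14 + 2*S
I = 46 (I = 14 + 2*(2*(4 + 4)) = 14 + 2*(2*8) = 14 + 2*16 = 14 + 32 = 46)
(-789 + 3768)*(I + N) - 1*(-48081) = (-789 + 3768)*(46 - 4599/2) - 1*(-48081) = 2979*(-4507/2) + 48081 = -13426353/2 + 48081 = -13330191/2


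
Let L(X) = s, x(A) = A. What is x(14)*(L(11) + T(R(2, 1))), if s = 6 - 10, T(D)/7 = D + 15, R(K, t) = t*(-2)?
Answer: 1218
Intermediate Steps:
R(K, t) = -2*t
T(D) = 105 + 7*D (T(D) = 7*(D + 15) = 7*(15 + D) = 105 + 7*D)
s = -4
L(X) = -4
x(14)*(L(11) + T(R(2, 1))) = 14*(-4 + (105 + 7*(-2*1))) = 14*(-4 + (105 + 7*(-2))) = 14*(-4 + (105 - 14)) = 14*(-4 + 91) = 14*87 = 1218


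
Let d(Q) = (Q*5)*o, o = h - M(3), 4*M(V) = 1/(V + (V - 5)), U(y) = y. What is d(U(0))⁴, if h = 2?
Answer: 0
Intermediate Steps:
M(V) = 1/(4*(-5 + 2*V)) (M(V) = 1/(4*(V + (V - 5))) = 1/(4*(V + (-5 + V))) = 1/(4*(-5 + 2*V)))
o = 7/4 (o = 2 - 1/(4*(-5 + 2*3)) = 2 - 1/(4*(-5 + 6)) = 2 - 1/(4*1) = 2 - 1/4 = 2 - 1*¼ = 2 - ¼ = 7/4 ≈ 1.7500)
d(Q) = 35*Q/4 (d(Q) = (Q*5)*(7/4) = (5*Q)*(7/4) = 35*Q/4)
d(U(0))⁴ = ((35/4)*0)⁴ = 0⁴ = 0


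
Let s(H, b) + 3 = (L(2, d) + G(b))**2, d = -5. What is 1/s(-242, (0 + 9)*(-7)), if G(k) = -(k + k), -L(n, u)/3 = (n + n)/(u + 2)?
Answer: 1/16897 ≈ 5.9182e-5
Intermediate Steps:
L(n, u) = -6*n/(2 + u) (L(n, u) = -3*(n + n)/(u + 2) = -3*2*n/(2 + u) = -6*n/(2 + u))
G(k) = -2*k
s(H, b) = -3 + (4 - 2*b)**2 (s(H, b) = -3 + (-6*2/(2 - 5) - 2*b)**2 = -3 + (-6*2/(-3) - 2*b)**2 = -3 + (-6*2*(-1/3) - 2*b)**2 = -3 + (4 - 2*b)**2)
1/s(-242, (0 + 9)*(-7)) = 1/(-3 + 4*(-2 + (0 + 9)*(-7))**2) = 1/(-3 + 4*(-2 + 9*(-7))**2) = 1/(-3 + 4*(-2 - 63)**2) = 1/(-3 + 4*(-65)**2) = 1/(-3 + 4*4225) = 1/(-3 + 16900) = 1/16897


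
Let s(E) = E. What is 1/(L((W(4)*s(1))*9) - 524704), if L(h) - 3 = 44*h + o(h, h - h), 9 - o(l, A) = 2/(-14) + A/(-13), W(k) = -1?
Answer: -7/3675615 ≈ -1.9044e-6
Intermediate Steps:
o(l, A) = 64/7 + A/13 (o(l, A) = 9 - (2/(-14) + A/(-13)) = 9 - (2*(-1/14) + A*(-1/13)) = 9 - (-⅐ - A/13) = 9 + (⅐ + A/13) = 64/7 + A/13)
L(h) = 85/7 + 44*h (L(h) = 3 + (44*h + (64/7 + (h - h)/13)) = 3 + (44*h + (64/7 + (1/13)*0)) = 3 + (44*h + (64/7 + 0)) = 3 + (44*h + 64/7) = 3 + (64/7 + 44*h) = 85/7 + 44*h)
1/(L((W(4)*s(1))*9) - 524704) = 1/((85/7 + 44*(-1*1*9)) - 524704) = 1/((85/7 + 44*(-1*9)) - 524704) = 1/((85/7 + 44*(-9)) - 524704) = 1/((85/7 - 396) - 524704) = 1/(-2687/7 - 524704) = 1/(-3675615/7) = -7/3675615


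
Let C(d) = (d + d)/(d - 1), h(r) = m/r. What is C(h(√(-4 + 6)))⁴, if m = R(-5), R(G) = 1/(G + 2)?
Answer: 64/(6 + √2)⁴ ≈ 0.021180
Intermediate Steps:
R(G) = 1/(2 + G)
m = -⅓ (m = 1/(2 - 5) = 1/(-3) = -⅓ ≈ -0.33333)
h(r) = -1/(3*r)
C(d) = 2*d/(-1 + d) (C(d) = (2*d)/(-1 + d) = 2*d/(-1 + d))
C(h(√(-4 + 6)))⁴ = (2*(-1/(3*√(-4 + 6)))/(-1 - 1/(3*√(-4 + 6))))⁴ = (2*(-√2/2/3)/(-1 - √2/2/3))⁴ = (2*(-√2/6)/(-1 - √2/6))⁴ = (-√2/(3*(-1 - √2/6)))⁴ = 4/(81*(-1 - √2/6)⁴)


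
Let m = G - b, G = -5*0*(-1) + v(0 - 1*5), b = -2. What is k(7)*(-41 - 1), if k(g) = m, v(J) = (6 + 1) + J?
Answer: -168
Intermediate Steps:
v(J) = 7 + J
G = 2 (G = -5*0*(-1) + (7 + (0 - 1*5)) = 0*(-1) + (7 + (0 - 5)) = 0 + (7 - 5) = 0 + 2 = 2)
m = 4 (m = 2 - 1*(-2) = 2 + 2 = 4)
k(g) = 4
k(7)*(-41 - 1) = 4*(-41 - 1) = 4*(-42) = -168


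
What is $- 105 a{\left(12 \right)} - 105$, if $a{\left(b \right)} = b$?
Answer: $-1365$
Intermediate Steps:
$- 105 a{\left(12 \right)} - 105 = \left(-105\right) 12 - 105 = -1260 - 105 = -1365$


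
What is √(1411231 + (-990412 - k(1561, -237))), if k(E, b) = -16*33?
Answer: √421347 ≈ 649.11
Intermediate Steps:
k(E, b) = -528
√(1411231 + (-990412 - k(1561, -237))) = √(1411231 + (-990412 - 1*(-528))) = √(1411231 + (-990412 + 528)) = √(1411231 - 989884) = √421347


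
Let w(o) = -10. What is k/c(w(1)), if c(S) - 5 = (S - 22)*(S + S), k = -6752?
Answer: -6752/645 ≈ -10.468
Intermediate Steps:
c(S) = 5 + 2*S*(-22 + S) (c(S) = 5 + (S - 22)*(S + S) = 5 + (-22 + S)*(2*S) = 5 + 2*S*(-22 + S))
k/c(w(1)) = -6752/(5 - 44*(-10) + 2*(-10)**2) = -6752/(5 + 440 + 2*100) = -6752/(5 + 440 + 200) = -6752/645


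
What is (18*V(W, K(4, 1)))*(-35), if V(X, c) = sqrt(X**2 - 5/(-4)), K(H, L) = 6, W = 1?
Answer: -945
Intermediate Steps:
V(X, c) = sqrt(5/4 + X**2) (V(X, c) = sqrt(X**2 - 5*(-1/4)) = sqrt(X**2 + 5/4) = sqrt(5/4 + X**2))
(18*V(W, K(4, 1)))*(-35) = (18*(sqrt(5 + 4*1**2)/2))*(-35) = (18*(sqrt(5 + 4*1)/2))*(-35) = (18*(sqrt(5 + 4)/2))*(-35) = (18*(sqrt(9)/2))*(-35) = (18*((1/2)*3))*(-35) = (18*(3/2))*(-35) = 27*(-35) = -945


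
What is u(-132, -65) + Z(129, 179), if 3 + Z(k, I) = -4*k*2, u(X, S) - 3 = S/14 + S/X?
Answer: -957403/924 ≈ -1036.2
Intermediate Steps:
u(X, S) = 3 + S/14 + S/X (u(X, S) = 3 + (S/14 + S/X) = 3 + S/14 + S/X)
Z(k, I) = -3 - 8*k (Z(k, I) = -3 - 4*k*2 = -3 - 8*k)
u(-132, -65) + Z(129, 179) = (3 + (1/14)*(-65) - 65/(-132)) + (-3 - 8*129) = (3 - 65/14 - 65*(-1/132)) + (-3 - 1032) = (3 - 65/14 + 65/132) - 1035 = -1063/924 - 1035 = -957403/924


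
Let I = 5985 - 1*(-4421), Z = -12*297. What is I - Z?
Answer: 13970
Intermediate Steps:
Z = -3564
I = 10406 (I = 5985 + 4421 = 10406)
I - Z = 10406 - 1*(-3564) = 10406 + 3564 = 13970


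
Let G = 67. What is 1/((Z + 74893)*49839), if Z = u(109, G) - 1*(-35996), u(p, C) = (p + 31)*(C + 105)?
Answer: 1/6726719991 ≈ 1.4866e-10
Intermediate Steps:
u(p, C) = (31 + p)*(105 + C)
Z = 60076 (Z = (3255 + 31*67 + 105*109 + 67*109) - 1*(-35996) = (3255 + 2077 + 11445 + 7303) + 35996 = 24080 + 35996 = 60076)
1/((Z + 74893)*49839) = 1/((60076 + 74893)*49839) = (1/49839)/134969 = (1/134969)*(1/49839) = 1/6726719991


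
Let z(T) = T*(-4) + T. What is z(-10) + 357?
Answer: 387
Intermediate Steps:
z(T) = -3*T (z(T) = -4*T + T = -3*T)
z(-10) + 357 = -3*(-10) + 357 = 30 + 357 = 387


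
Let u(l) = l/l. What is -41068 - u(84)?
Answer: -41069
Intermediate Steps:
u(l) = 1
-41068 - u(84) = -41068 - 1*1 = -41068 - 1 = -41069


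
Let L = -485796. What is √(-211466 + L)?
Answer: I*√697262 ≈ 835.02*I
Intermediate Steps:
√(-211466 + L) = √(-211466 - 485796) = √(-697262) = I*√697262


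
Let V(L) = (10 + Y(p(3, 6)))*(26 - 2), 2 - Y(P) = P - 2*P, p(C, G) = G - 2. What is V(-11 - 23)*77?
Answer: 29568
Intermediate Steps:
p(C, G) = -2 + G
Y(P) = 2 + P (Y(P) = 2 - (P - 2*P) = 2 - (-1)*P = 2 + P)
V(L) = 384 (V(L) = (10 + (2 + (-2 + 6)))*(26 - 2) = (10 + (2 + 4))*24 = (10 + 6)*24 = 16*24 = 384)
V(-11 - 23)*77 = 384*77 = 29568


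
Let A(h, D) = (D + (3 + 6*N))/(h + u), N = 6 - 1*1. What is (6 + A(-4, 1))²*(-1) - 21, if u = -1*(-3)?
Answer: -805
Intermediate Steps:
N = 5 (N = 6 - 1 = 5)
u = 3
A(h, D) = (33 + D)/(3 + h) (A(h, D) = (D + (3 + 6*5))/(h + 3) = (D + (3 + 30))/(3 + h) = (D + 33)/(3 + h) = (33 + D)/(3 + h))
(6 + A(-4, 1))²*(-1) - 21 = (6 + (33 + 1)/(3 - 4))²*(-1) - 21 = (6 + 34/(-1))²*(-1) - 21 = (6 - 1*34)²*(-1) - 21 = (6 - 34)²*(-1) - 21 = (-28)²*(-1) - 21 = 784*(-1) - 21 = -784 - 21 = -805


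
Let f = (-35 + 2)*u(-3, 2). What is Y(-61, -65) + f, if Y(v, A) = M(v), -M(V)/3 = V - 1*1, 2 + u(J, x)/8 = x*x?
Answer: -342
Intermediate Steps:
u(J, x) = -16 + 8*x² (u(J, x) = -16 + 8*(x*x) = -16 + 8*x²)
M(V) = 3 - 3*V (M(V) = -3*(V - 1*1) = -3*(V - 1) = -3*(-1 + V) = 3 - 3*V)
Y(v, A) = 3 - 3*v
f = -528 (f = (-35 + 2)*(-16 + 8*2²) = -33*(-16 + 8*4) = -33*(-16 + 32) = -33*16 = -528)
Y(-61, -65) + f = (3 - 3*(-61)) - 528 = (3 + 183) - 528 = 186 - 528 = -342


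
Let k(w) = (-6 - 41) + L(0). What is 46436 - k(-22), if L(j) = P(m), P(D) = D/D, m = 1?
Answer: 46482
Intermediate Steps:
P(D) = 1
L(j) = 1
k(w) = -46 (k(w) = (-6 - 41) + 1 = -47 + 1 = -46)
46436 - k(-22) = 46436 - 1*(-46) = 46436 + 46 = 46482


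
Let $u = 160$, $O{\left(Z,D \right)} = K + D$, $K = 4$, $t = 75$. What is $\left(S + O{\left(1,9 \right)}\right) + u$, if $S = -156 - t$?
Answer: $-58$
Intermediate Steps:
$O{\left(Z,D \right)} = 4 + D$
$S = -231$ ($S = -156 - 75 = -231$)
$\left(S + O{\left(1,9 \right)}\right) + u = \left(-231 + \left(4 + 9\right)\right) + 160 = \left(-231 + 13\right) + 160 = -218 + 160 = -58$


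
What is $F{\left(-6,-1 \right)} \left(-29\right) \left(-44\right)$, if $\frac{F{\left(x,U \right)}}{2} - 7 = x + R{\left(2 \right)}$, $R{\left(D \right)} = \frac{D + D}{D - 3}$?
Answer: $-7656$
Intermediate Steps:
$R{\left(D \right)} = \frac{2 D}{-3 + D}$
$F{\left(x,U \right)} = 6 + 2 x$ ($F{\left(x,U \right)} = 14 + 2 \left(x + 2 \cdot 2 \frac{1}{-3 + 2}\right) = 14 + 2 \left(x + 2 \cdot 2 \frac{1}{-1}\right) = 14 + 2 \left(x + 2 \cdot 2 \left(-1\right)\right) = 14 + 2 \left(x - 4\right) = 14 + 2 \left(-4 + x\right) = 14 + \left(-8 + 2 x\right) = 6 + 2 x$)
$F{\left(-6,-1 \right)} \left(-29\right) \left(-44\right) = \left(6 + 2 \left(-6\right)\right) \left(-29\right) \left(-44\right) = \left(6 - 12\right) \left(-29\right) \left(-44\right) = \left(-6\right) \left(-29\right) \left(-44\right) = 174 \left(-44\right) = -7656$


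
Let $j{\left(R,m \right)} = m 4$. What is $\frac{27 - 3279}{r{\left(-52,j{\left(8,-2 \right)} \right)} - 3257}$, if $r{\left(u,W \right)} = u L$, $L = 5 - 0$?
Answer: $\frac{3252}{3517} \approx 0.92465$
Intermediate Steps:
$L = 5$ ($L = 5 + 0 = 5$)
$j{\left(R,m \right)} = 4 m$
$r{\left(u,W \right)} = 5 u$ ($r{\left(u,W \right)} = u 5 = 5 u$)
$\frac{27 - 3279}{r{\left(-52,j{\left(8,-2 \right)} \right)} - 3257} = \frac{27 - 3279}{5 \left(-52\right) - 3257} = - \frac{3252}{-260 - 3257} = - \frac{3252}{-3517} = \left(-3252\right) \left(- \frac{1}{3517}\right) = \frac{3252}{3517}$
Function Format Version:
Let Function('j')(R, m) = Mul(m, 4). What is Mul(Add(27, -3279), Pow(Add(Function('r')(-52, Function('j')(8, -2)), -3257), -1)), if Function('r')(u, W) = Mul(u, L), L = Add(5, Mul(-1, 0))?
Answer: Rational(3252, 3517) ≈ 0.92465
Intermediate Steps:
L = 5 (L = Add(5, 0) = 5)
Function('j')(R, m) = Mul(4, m)
Function('r')(u, W) = Mul(5, u) (Function('r')(u, W) = Mul(u, 5) = Mul(5, u))
Mul(Add(27, -3279), Pow(Add(Function('r')(-52, Function('j')(8, -2)), -3257), -1)) = Mul(Add(27, -3279), Pow(Add(Mul(5, -52), -3257), -1)) = Mul(-3252, Pow(Add(-260, -3257), -1)) = Mul(-3252, Pow(-3517, -1)) = Mul(-3252, Rational(-1, 3517)) = Rational(3252, 3517)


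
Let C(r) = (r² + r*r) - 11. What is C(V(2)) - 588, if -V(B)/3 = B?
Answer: -527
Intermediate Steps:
V(B) = -3*B
C(r) = -11 + 2*r² (C(r) = (r² + r²) - 11 = 2*r² - 11 = -11 + 2*r²)
C(V(2)) - 588 = (-11 + 2*(-3*2)²) - 588 = (-11 + 2*(-6)²) - 588 = (-11 + 2*36) - 588 = (-11 + 72) - 588 = 61 - 588 = -527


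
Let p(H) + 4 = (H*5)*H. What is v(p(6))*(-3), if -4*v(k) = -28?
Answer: -21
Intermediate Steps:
p(H) = -4 + 5*H**2 (p(H) = -4 + (H*5)*H = -4 + (5*H)*H = -4 + 5*H**2)
v(k) = 7 (v(k) = -1/4*(-28) = 7)
v(p(6))*(-3) = 7*(-3) = -21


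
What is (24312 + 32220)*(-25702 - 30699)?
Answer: -3188461332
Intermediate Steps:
(24312 + 32220)*(-25702 - 30699) = 56532*(-56401) = -3188461332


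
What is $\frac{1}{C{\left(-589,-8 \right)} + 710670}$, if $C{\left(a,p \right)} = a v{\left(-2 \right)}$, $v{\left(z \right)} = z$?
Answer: $\frac{1}{711848} \approx 1.4048 \cdot 10^{-6}$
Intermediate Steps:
$C{\left(a,p \right)} = - 2 a$ ($C{\left(a,p \right)} = a \left(-2\right) = - 2 a$)
$\frac{1}{C{\left(-589,-8 \right)} + 710670} = \frac{1}{\left(-2\right) \left(-589\right) + 710670} = \frac{1}{1178 + 710670} = \frac{1}{711848}$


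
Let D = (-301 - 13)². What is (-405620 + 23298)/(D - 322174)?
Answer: 191161/111789 ≈ 1.7100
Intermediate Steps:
D = 98596 (D = (-314)² = 98596)
(-405620 + 23298)/(D - 322174) = (-405620 + 23298)/(98596 - 322174) = -382322/(-223578) = -382322*(-1/223578) = 191161/111789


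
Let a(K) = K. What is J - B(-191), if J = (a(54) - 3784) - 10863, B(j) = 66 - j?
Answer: -14850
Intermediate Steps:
J = -14593 (J = (54 - 3784) - 10863 = -3730 - 10863 = -14593)
J - B(-191) = -14593 - (66 - 1*(-191)) = -14593 - (66 + 191) = -14593 - 1*257 = -14593 - 257 = -14850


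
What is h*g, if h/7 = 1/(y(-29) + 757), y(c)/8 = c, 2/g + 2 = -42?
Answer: -1/1650 ≈ -0.00060606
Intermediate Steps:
g = -1/22 (g = 2/(-2 - 42) = 2/(-44) = 2*(-1/44) = -1/22 ≈ -0.045455)
y(c) = 8*c
h = 1/75 (h = 7/(8*(-29) + 757) = 7/(-232 + 757) = 7/525 = 7*(1/525) = 1/75 ≈ 0.013333)
h*g = (1/75)*(-1/22) = -1/1650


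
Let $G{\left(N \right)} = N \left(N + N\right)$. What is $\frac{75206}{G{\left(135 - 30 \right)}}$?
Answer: $\frac{37603}{11025} \approx 3.4107$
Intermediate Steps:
$G{\left(N \right)} = 2 N^{2}$ ($G{\left(N \right)} = N 2 N = 2 N^{2}$)
$\frac{75206}{G{\left(135 - 30 \right)}} = \frac{75206}{2 \left(135 - 30\right)^{2}} = \frac{75206}{2 \cdot 105^{2}} = \frac{75206}{2 \cdot 11025} = \frac{75206}{22050} = 75206 \cdot \frac{1}{22050} = \frac{37603}{11025}$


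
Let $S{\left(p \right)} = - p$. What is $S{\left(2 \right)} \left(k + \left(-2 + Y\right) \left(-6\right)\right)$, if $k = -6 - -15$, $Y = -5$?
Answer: $-102$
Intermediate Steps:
$k = 9$ ($k = -6 + 15 = 9$)
$S{\left(2 \right)} \left(k + \left(-2 + Y\right) \left(-6\right)\right) = \left(-1\right) 2 \left(9 + \left(-2 - 5\right) \left(-6\right)\right) = - 2 \left(9 - -42\right) = - 2 \left(9 + 42\right) = \left(-2\right) 51 = -102$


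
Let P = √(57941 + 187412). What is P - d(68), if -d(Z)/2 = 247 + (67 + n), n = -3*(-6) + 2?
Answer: 668 + √245353 ≈ 1163.3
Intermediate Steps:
P = √245353 ≈ 495.33
n = 20 (n = 18 + 2 = 20)
d(Z) = -668 (d(Z) = -2*(247 + (67 + 20)) = -2*(247 + 87) = -2*334 = -668)
P - d(68) = √245353 - 1*(-668) = √245353 + 668 = 668 + √245353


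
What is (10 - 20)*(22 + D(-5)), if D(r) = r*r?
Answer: -470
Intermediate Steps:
D(r) = r**2
(10 - 20)*(22 + D(-5)) = (10 - 20)*(22 + (-5)**2) = -10*(22 + 25) = -10*47 = -470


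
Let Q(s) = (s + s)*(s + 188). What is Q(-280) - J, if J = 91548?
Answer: -40028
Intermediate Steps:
Q(s) = 2*s*(188 + s) (Q(s) = (2*s)*(188 + s) = 2*s*(188 + s))
Q(-280) - J = 2*(-280)*(188 - 280) - 1*91548 = 2*(-280)*(-92) - 91548 = 51520 - 91548 = -40028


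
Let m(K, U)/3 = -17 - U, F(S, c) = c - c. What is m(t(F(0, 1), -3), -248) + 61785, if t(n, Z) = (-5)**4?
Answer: 62478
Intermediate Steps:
F(S, c) = 0
t(n, Z) = 625
m(K, U) = -51 - 3*U (m(K, U) = 3*(-17 - U) = -51 - 3*U)
m(t(F(0, 1), -3), -248) + 61785 = (-51 - 3*(-248)) + 61785 = (-51 + 744) + 61785 = 693 + 61785 = 62478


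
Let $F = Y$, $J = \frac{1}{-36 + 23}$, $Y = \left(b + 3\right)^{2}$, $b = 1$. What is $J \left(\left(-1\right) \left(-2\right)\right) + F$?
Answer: $\frac{206}{13} \approx 15.846$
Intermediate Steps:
$Y = 16$ ($Y = \left(1 + 3\right)^{2} = 4^{2} = 16$)
$J = - \frac{1}{13}$ ($J = \frac{1}{-13} = - \frac{1}{13} \approx -0.076923$)
$F = 16$
$J \left(\left(-1\right) \left(-2\right)\right) + F = - \frac{\left(-1\right) \left(-2\right)}{13} + 16 = \left(- \frac{1}{13}\right) 2 + 16 = - \frac{2}{13} + 16 = \frac{206}{13}$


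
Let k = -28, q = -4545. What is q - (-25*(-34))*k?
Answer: 19255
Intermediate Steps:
q - (-25*(-34))*k = -4545 - (-25*(-34))*(-28) = -4545 - 850*(-28) = -4545 - 1*(-23800) = -4545 + 23800 = 19255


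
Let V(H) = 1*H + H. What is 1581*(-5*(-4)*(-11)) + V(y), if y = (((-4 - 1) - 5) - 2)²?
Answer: -347532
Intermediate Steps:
y = 144 (y = ((-5 - 5) - 2)² = (-10 - 2)² = (-12)² = 144)
V(H) = 2*H (V(H) = H + H = 2*H)
1581*(-5*(-4)*(-11)) + V(y) = 1581*(-5*(-4)*(-11)) + 2*144 = 1581*(20*(-11)) + 288 = 1581*(-220) + 288 = -347820 + 288 = -347532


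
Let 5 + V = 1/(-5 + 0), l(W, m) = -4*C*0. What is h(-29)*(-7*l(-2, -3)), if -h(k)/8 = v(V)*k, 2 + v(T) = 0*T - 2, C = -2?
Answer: 0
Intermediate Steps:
l(W, m) = 0 (l(W, m) = -4*(-2)*0 = 8*0 = 0)
V = -26/5 (V = -5 + 1/(-5 + 0) = -5 + 1/(-5) = -5 - ⅕ = -26/5 ≈ -5.2000)
v(T) = -4 (v(T) = -2 + (0*T - 2) = -2 + (0 - 2) = -2 - 2 = -4)
h(k) = 32*k (h(k) = -(-32)*k = 32*k)
h(-29)*(-7*l(-2, -3)) = (32*(-29))*(-7*0) = -928*0 = 0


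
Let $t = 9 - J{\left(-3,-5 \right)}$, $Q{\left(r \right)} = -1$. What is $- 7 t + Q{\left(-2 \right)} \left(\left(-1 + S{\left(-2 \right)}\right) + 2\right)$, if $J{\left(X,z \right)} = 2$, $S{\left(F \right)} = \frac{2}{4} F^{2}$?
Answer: $-52$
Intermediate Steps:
$S{\left(F \right)} = \frac{F^{2}}{2}$ ($S{\left(F \right)} = 2 \cdot \frac{1}{4} F^{2} = \frac{F^{2}}{2}$)
$t = 7$ ($t = 9 - 2 = 7$)
$- 7 t + Q{\left(-2 \right)} \left(\left(-1 + S{\left(-2 \right)}\right) + 2\right) = \left(-7\right) 7 - \left(\left(-1 + \frac{\left(-2\right)^{2}}{2}\right) + 2\right) = -49 - \left(\left(-1 + \frac{1}{2} \cdot 4\right) + 2\right) = -49 - \left(\left(-1 + 2\right) + 2\right) = -49 - \left(1 + 2\right) = -49 - 3 = -52$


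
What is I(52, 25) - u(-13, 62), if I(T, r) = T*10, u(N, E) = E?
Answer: 458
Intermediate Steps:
I(T, r) = 10*T
I(52, 25) - u(-13, 62) = 10*52 - 1*62 = 520 - 62 = 458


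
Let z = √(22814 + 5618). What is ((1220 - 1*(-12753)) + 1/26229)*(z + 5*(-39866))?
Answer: -73054010061940/26229 + 1465991272*√1777/26229 ≈ -2.7829e+9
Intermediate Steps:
z = 4*√1777 (z = √28432 = 4*√1777 ≈ 168.62)
((1220 - 1*(-12753)) + 1/26229)*(z + 5*(-39866)) = ((1220 - 1*(-12753)) + 1/26229)*(4*√1777 + 5*(-39866)) = ((1220 + 12753) + 1/26229)*(4*√1777 - 199330) = (13973 + 1/26229)*(-199330 + 4*√1777) = 366497818*(-199330 + 4*√1777)/26229 = -73054010061940/26229 + 1465991272*√1777/26229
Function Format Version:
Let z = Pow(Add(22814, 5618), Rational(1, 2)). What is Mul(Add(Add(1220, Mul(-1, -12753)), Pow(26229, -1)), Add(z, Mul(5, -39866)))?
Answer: Add(Rational(-73054010061940, 26229), Mul(Rational(1465991272, 26229), Pow(1777, Rational(1, 2)))) ≈ -2.7829e+9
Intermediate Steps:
z = Mul(4, Pow(1777, Rational(1, 2))) (z = Pow(28432, Rational(1, 2)) = Mul(4, Pow(1777, Rational(1, 2))) ≈ 168.62)
Mul(Add(Add(1220, Mul(-1, -12753)), Pow(26229, -1)), Add(z, Mul(5, -39866))) = Mul(Add(Add(1220, Mul(-1, -12753)), Pow(26229, -1)), Add(Mul(4, Pow(1777, Rational(1, 2))), Mul(5, -39866))) = Mul(Add(Add(1220, 12753), Rational(1, 26229)), Add(Mul(4, Pow(1777, Rational(1, 2))), -199330)) = Mul(Add(13973, Rational(1, 26229)), Add(-199330, Mul(4, Pow(1777, Rational(1, 2))))) = Mul(Rational(366497818, 26229), Add(-199330, Mul(4, Pow(1777, Rational(1, 2))))) = Add(Rational(-73054010061940, 26229), Mul(Rational(1465991272, 26229), Pow(1777, Rational(1, 2))))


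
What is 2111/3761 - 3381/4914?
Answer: -111547/880074 ≈ -0.12675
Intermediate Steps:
2111/3761 - 3381/4914 = 2111*(1/3761) - 3381*1/4914 = 2111/3761 - 161/234 = -111547/880074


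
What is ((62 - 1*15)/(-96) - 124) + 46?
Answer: -7535/96 ≈ -78.490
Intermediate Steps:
((62 - 1*15)/(-96) - 124) + 46 = ((62 - 15)*(-1/96) - 124) + 46 = (47*(-1/96) - 124) + 46 = (-47/96 - 124) + 46 = -11951/96 + 46 = -7535/96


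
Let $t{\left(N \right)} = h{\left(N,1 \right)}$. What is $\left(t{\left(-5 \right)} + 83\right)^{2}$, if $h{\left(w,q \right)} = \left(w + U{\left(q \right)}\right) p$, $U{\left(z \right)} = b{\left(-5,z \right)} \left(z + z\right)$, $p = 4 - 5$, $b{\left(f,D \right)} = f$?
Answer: $9604$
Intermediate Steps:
$p = -1$ ($p = 4 - 5 = -1$)
$U{\left(z \right)} = - 10 z$ ($U{\left(z \right)} = - 5 \left(z + z\right) = - 5 \cdot 2 z = - 10 z$)
$h{\left(w,q \right)} = - w + 10 q$ ($h{\left(w,q \right)} = \left(w - 10 q\right) \left(-1\right) = - w + 10 q$)
$t{\left(N \right)} = 10 - N$ ($t{\left(N \right)} = - N + 10 \cdot 1 = - N + 10 = 10 - N$)
$\left(t{\left(-5 \right)} + 83\right)^{2} = \left(\left(10 - -5\right) + 83\right)^{2} = \left(\left(10 + 5\right) + 83\right)^{2} = \left(15 + 83\right)^{2} = 98^{2} = 9604$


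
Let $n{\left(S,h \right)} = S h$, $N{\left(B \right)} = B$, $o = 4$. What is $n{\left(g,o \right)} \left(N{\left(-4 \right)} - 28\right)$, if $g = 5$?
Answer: $-640$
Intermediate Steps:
$n{\left(g,o \right)} \left(N{\left(-4 \right)} - 28\right) = 5 \cdot 4 \left(-4 - 28\right) = 20 \left(-32\right) = -640$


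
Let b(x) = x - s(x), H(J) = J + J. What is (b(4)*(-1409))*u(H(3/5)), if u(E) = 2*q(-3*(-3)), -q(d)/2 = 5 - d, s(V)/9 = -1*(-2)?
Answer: 315616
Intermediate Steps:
s(V) = 18 (s(V) = 9*(-1*(-2)) = 9*2 = 18)
q(d) = -10 + 2*d (q(d) = -2*(5 - d) = -10 + 2*d)
H(J) = 2*J
b(x) = -18 + x (b(x) = x - 1*18 = x - 18 = -18 + x)
u(E) = 16 (u(E) = 2*(-10 + 2*(-3*(-3))) = 2*(-10 + 2*9) = 2*(-10 + 18) = 2*8 = 16)
(b(4)*(-1409))*u(H(3/5)) = ((-18 + 4)*(-1409))*16 = -14*(-1409)*16 = 19726*16 = 315616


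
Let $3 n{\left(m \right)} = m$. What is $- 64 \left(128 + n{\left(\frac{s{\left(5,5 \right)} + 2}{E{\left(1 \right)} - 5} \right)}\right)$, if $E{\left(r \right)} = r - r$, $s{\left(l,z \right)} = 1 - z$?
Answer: $- \frac{123008}{15} \approx -8200.5$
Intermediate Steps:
$E{\left(r \right)} = 0$
$n{\left(m \right)} = \frac{m}{3}$
$- 64 \left(128 + n{\left(\frac{s{\left(5,5 \right)} + 2}{E{\left(1 \right)} - 5} \right)}\right) = - 64 \left(128 + \frac{\left(\left(1 - 5\right) + 2\right) \frac{1}{0 - 5}}{3}\right) = - 64 \left(128 + \frac{\left(\left(1 - 5\right) + 2\right) \frac{1}{-5}}{3}\right) = - 64 \left(128 + \frac{\left(-4 + 2\right) \left(- \frac{1}{5}\right)}{3}\right) = - 64 \left(128 + \frac{\left(-2\right) \left(- \frac{1}{5}\right)}{3}\right) = - 64 \left(128 + \frac{1}{3} \cdot \frac{2}{5}\right) = - 64 \left(128 + \frac{2}{15}\right) = \left(-64\right) \frac{1922}{15} = - \frac{123008}{15}$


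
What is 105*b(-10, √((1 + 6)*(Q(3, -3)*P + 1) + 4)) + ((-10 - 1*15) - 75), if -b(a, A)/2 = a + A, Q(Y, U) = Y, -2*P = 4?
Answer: 2000 - 210*I*√31 ≈ 2000.0 - 1169.2*I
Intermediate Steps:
P = -2 (P = -½*4 = -2)
b(a, A) = -2*A - 2*a (b(a, A) = -2*(a + A) = -2*(A + a) = -2*A - 2*a)
105*b(-10, √((1 + 6)*(Q(3, -3)*P + 1) + 4)) + ((-10 - 1*15) - 75) = 105*(-2*√((1 + 6)*(3*(-2) + 1) + 4) - 2*(-10)) + ((-10 - 1*15) - 75) = 105*(-2*√(7*(-6 + 1) + 4) + 20) + ((-10 - 15) - 75) = 105*(-2*√(7*(-5) + 4) + 20) + (-25 - 75) = 105*(-2*√(-35 + 4) + 20) - 100 = 105*(-2*I*√31 + 20) - 100 = 105*(20 - 2*I*√31) - 100 = (2100 - 210*I*√31) - 100 = 2000 - 210*I*√31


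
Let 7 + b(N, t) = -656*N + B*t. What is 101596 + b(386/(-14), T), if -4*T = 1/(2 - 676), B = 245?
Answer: 2258524491/18872 ≈ 1.1968e+5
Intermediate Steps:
T = 1/2696 (T = -1/(4*(2 - 676)) = -¼/(-674) = -¼*(-1/674) = 1/2696 ≈ 0.00037092)
b(N, t) = -7 - 656*N + 245*t (b(N, t) = -7 + (-656*N + 245*t) = -7 - 656*N + 245*t)
101596 + b(386/(-14), T) = 101596 + (-7 - 253216/(-14) + 245*(1/2696)) = 101596 + (-7 - 253216*(-1)/14 + 245/2696) = 101596 + (-7 - 656*(-193/7) + 245/2696) = 101596 + (-7 + 126608/7 + 245/2696) = 101596 + 341204779/18872 = 2258524491/18872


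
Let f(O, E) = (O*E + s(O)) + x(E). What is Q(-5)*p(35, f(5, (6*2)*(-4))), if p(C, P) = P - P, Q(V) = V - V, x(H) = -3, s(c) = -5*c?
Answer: 0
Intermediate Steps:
Q(V) = 0
f(O, E) = -3 - 5*O + E*O (f(O, E) = (O*E - 5*O) - 3 = (E*O - 5*O) - 3 = (-5*O + E*O) - 3 = -3 - 5*O + E*O)
p(C, P) = 0
Q(-5)*p(35, f(5, (6*2)*(-4))) = 0*0 = 0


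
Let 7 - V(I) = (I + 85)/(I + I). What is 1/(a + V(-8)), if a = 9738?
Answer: 16/155997 ≈ 0.00010257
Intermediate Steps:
V(I) = 7 - (85 + I)/(2*I) (V(I) = 7 - (I + 85)/(I + I) = 7 - (85 + I)/(2*I))
1/(a + V(-8)) = 1/(9738 + (½)*(-85 + 13*(-8))/(-8)) = 1/(9738 + (½)*(-⅛)*(-85 - 104)) = 1/(9738 + (½)*(-⅛)*(-189)) = 1/(9738 + 189/16) = 1/(155997/16) = 16/155997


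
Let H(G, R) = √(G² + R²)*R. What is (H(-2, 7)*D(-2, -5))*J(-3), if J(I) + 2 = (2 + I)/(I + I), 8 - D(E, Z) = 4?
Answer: -154*√53/3 ≈ -373.71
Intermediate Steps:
D(E, Z) = 4 (D(E, Z) = 8 - 1*4 = 8 - 4 = 4)
H(G, R) = R*√(G² + R²)
J(I) = -2 + (2 + I)/(2*I) (J(I) = -2 + (2 + I)/(I + I) = -2 + (2 + I)/((2*I)) = -2 + (2 + I)*(1/(2*I)) = -2 + (2 + I)/(2*I))
(H(-2, 7)*D(-2, -5))*J(-3) = ((7*√((-2)² + 7²))*4)*(-3/2 + 1/(-3)) = ((7*√(4 + 49))*4)*(-3/2 - ⅓) = ((7*√53)*4)*(-11/6) = (28*√53)*(-11/6) = -154*√53/3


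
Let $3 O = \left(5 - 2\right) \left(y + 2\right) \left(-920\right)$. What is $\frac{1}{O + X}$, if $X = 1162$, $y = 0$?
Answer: $- \frac{1}{678} \approx -0.0014749$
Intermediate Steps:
$O = -1840$ ($O = \frac{\left(5 - 2\right) \left(0 + 2\right) \left(-920\right)}{3} = \frac{3 \cdot 2 \left(-920\right)}{3} = \frac{6 \left(-920\right)}{3} = \frac{1}{3} \left(-5520\right) = -1840$)
$\frac{1}{O + X} = \frac{1}{-1840 + 1162} = \frac{1}{-678} = - \frac{1}{678}$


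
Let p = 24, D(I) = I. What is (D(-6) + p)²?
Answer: 324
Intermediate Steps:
(D(-6) + p)² = (-6 + 24)² = 18² = 324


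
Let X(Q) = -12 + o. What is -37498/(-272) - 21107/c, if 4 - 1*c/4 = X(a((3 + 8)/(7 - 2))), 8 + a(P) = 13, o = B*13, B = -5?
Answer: 801031/11016 ≈ 72.715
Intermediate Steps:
o = -65 (o = -5*13 = -65)
a(P) = 5 (a(P) = -8 + 13 = 5)
X(Q) = -77 (X(Q) = -12 - 65 = -77)
c = 324 (c = 16 - 4*(-77) = 16 + 308 = 324)
-37498/(-272) - 21107/c = -37498/(-272) - 21107/324 = -37498*(-1/272) - 21107*1/324 = 18749/136 - 21107/324 = 801031/11016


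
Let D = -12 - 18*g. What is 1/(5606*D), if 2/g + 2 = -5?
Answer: -7/269088 ≈ -2.6014e-5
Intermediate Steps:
g = -2/7 (g = 2/(-2 - 5) = 2/(-7) = 2*(-1/7) = -2/7 ≈ -0.28571)
D = -48/7 (D = -12 - 18*(-2/7) = -12 + 36/7 = -48/7 ≈ -6.8571)
1/(5606*D) = 1/(5606*(-48/7)) = (1/5606)*(-7/48) = -7/269088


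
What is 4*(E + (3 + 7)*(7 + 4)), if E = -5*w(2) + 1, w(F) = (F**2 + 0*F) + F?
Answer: 324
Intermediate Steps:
w(F) = F + F**2 (w(F) = (F**2 + 0) + F = F**2 + F = F + F**2)
E = -29 (E = -10*(1 + 2) + 1 = -10*3 + 1 = -5*6 + 1 = -30 + 1 = -29)
4*(E + (3 + 7)*(7 + 4)) = 4*(-29 + (3 + 7)*(7 + 4)) = 4*(-29 + 10*11) = 4*(-29 + 110) = 4*81 = 324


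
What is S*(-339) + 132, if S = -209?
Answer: 70983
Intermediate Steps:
S*(-339) + 132 = -209*(-339) + 132 = 70851 + 132 = 70983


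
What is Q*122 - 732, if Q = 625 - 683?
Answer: -7808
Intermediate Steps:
Q = -58
Q*122 - 732 = -58*122 - 732 = -7076 - 732 = -7808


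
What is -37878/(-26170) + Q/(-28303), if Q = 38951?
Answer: 2396062/33667705 ≈ 0.071168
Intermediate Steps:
-37878/(-26170) + Q/(-28303) = -37878/(-26170) + 38951/(-28303) = -37878*(-1/26170) + 38951*(-1/28303) = 18939/13085 - 3541/2573 = 2396062/33667705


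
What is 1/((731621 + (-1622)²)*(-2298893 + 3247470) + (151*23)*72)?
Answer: 1/3189595155441 ≈ 3.1352e-13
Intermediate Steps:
1/((731621 + (-1622)²)*(-2298893 + 3247470) + (151*23)*72) = 1/((731621 + 2630884)*948577 + 3473*72) = 1/(3362505*948577 + 250056) = 1/(3189594905385 + 250056) = 1/3189595155441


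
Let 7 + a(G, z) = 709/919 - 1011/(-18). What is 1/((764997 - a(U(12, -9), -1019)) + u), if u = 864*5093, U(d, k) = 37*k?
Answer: 5514/28481459027 ≈ 1.9360e-7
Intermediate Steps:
a(G, z) = 275359/5514 (a(G, z) = -7 + (709/919 - 1011/(-18)) = -7 + (709*(1/919) - 1011*(-1/18)) = -7 + (709/919 + 337/6) = -7 + 313957/5514 = 275359/5514)
u = 4400352
1/((764997 - a(U(12, -9), -1019)) + u) = 1/((764997 - 1*275359/5514) + 4400352) = 1/((764997 - 275359/5514) + 4400352) = 1/(4217918099/5514 + 4400352) = 1/(28481459027/5514) = 5514/28481459027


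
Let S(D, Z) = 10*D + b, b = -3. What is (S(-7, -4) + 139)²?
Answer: 4356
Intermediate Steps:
S(D, Z) = -3 + 10*D (S(D, Z) = 10*D - 3 = -3 + 10*D)
(S(-7, -4) + 139)² = ((-3 + 10*(-7)) + 139)² = ((-3 - 70) + 139)² = (-73 + 139)² = 66² = 4356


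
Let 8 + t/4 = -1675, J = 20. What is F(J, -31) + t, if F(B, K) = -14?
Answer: -6746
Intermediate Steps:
t = -6732 (t = -32 + 4*(-1675) = -32 - 6700 = -6732)
F(J, -31) + t = -14 - 6732 = -6746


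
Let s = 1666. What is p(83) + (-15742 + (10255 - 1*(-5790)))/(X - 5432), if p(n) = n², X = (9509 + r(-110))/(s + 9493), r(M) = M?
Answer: 417513343744/60606289 ≈ 6888.9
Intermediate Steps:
X = 9399/11159 (X = (9509 - 110)/(1666 + 9493) = 9399/11159 ≈ 0.84228)
p(83) + (-15742 + (10255 - 1*(-5790)))/(X - 5432) = 83² + (-15742 + (10255 - 1*(-5790)))/(9399/11159 - 5432) = 6889 + (-15742 + (10255 + 5790))/(-60606289/11159) = 6889 + (-15742 + 16045)*(-11159/60606289) = 6889 + 303*(-11159/60606289) = 6889 - 3381177/60606289 = 417513343744/60606289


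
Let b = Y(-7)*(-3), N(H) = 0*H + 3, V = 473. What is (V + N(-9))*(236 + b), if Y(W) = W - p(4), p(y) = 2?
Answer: 125188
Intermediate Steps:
Y(W) = -2 + W (Y(W) = W - 1*2 = W - 2 = -2 + W)
N(H) = 3 (N(H) = 0 + 3 = 3)
b = 27 (b = (-2 - 7)*(-3) = -9*(-3) = 27)
(V + N(-9))*(236 + b) = (473 + 3)*(236 + 27) = 476*263 = 125188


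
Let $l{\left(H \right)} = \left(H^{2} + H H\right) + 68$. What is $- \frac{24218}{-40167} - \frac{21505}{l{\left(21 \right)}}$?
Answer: $- \frac{168156847}{7631730} \approx -22.034$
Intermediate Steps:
$l{\left(H \right)} = 68 + 2 H^{2}$ ($l{\left(H \right)} = \left(H^{2} + H^{2}\right) + 68 = 2 H^{2} + 68 = 68 + 2 H^{2}$)
$- \frac{24218}{-40167} - \frac{21505}{l{\left(21 \right)}} = - \frac{24218}{-40167} - \frac{21505}{68 + 2 \cdot 21^{2}} = \left(-24218\right) \left(- \frac{1}{40167}\right) - \frac{21505}{68 + 2 \cdot 441} = \frac{24218}{40167} - \frac{21505}{68 + 882} = \frac{24218}{40167} - \frac{21505}{950} = \frac{24218}{40167} - \frac{4301}{190} = - \frac{168156847}{7631730}$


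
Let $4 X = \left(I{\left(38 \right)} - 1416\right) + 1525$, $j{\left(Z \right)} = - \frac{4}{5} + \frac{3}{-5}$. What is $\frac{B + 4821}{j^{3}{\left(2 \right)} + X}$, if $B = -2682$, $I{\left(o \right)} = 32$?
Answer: $\frac{1069500}{16253} \approx 65.803$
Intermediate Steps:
$j{\left(Z \right)} = - \frac{7}{5}$ ($j{\left(Z \right)} = \left(-4\right) \frac{1}{5} + 3 \left(- \frac{1}{5}\right) = - \frac{4}{5} - \frac{3}{5} = - \frac{7}{5}$)
$X = \frac{141}{4}$ ($X = \frac{\left(32 - 1416\right) + 1525}{4} = \frac{-1384 + 1525}{4} = \frac{1}{4} \cdot 141 = \frac{141}{4} \approx 35.25$)
$\frac{B + 4821}{j^{3}{\left(2 \right)} + X} = \frac{-2682 + 4821}{\left(- \frac{7}{5}\right)^{3} + \frac{141}{4}} = \frac{2139}{- \frac{343}{125} + \frac{141}{4}} = \frac{2139}{\frac{16253}{500}} = 2139 \cdot \frac{500}{16253} = \frac{1069500}{16253}$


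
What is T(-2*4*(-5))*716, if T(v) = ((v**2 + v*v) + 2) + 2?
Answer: 2294064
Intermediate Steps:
T(v) = 4 + 2*v**2 (T(v) = ((v**2 + v**2) + 2) + 2 = (2*v**2 + 2) + 2 = (2 + 2*v**2) + 2 = 4 + 2*v**2)
T(-2*4*(-5))*716 = (4 + 2*(-2*4*(-5))**2)*716 = (4 + 2*(-8*(-5))**2)*716 = (4 + 2*40**2)*716 = (4 + 2*1600)*716 = (4 + 3200)*716 = 3204*716 = 2294064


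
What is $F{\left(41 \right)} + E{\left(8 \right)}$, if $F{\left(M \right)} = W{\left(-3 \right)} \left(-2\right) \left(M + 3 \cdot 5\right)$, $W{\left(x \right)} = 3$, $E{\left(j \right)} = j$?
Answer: $-328$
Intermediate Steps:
$F{\left(M \right)} = -90 - 6 M$ ($F{\left(M \right)} = 3 \left(-2\right) \left(M + 3 \cdot 5\right) = - 6 \left(M + 15\right) = - 6 \left(15 + M\right) = -90 - 6 M$)
$F{\left(41 \right)} + E{\left(8 \right)} = \left(-90 - 246\right) + 8 = -336 + 8 = -328$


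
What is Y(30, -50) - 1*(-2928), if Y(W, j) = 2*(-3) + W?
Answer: 2952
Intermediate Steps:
Y(W, j) = -6 + W
Y(30, -50) - 1*(-2928) = (-6 + 30) - 1*(-2928) = 24 + 2928 = 2952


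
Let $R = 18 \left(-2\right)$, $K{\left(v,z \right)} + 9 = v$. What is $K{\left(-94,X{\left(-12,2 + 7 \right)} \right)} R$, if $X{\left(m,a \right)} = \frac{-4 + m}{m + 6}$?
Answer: $3708$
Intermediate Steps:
$X{\left(m,a \right)} = \frac{-4 + m}{6 + m}$
$K{\left(v,z \right)} = -9 + v$
$R = -36$
$K{\left(-94,X{\left(-12,2 + 7 \right)} \right)} R = \left(-9 - 94\right) \left(-36\right) = \left(-103\right) \left(-36\right) = 3708$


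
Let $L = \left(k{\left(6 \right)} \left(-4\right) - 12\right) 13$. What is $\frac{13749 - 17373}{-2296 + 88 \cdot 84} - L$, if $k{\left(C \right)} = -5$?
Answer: $- \frac{66701}{637} \approx -104.71$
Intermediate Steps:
$L = 104$ ($L = \left(\left(-5\right) \left(-4\right) - 12\right) 13 = \left(20 - 12\right) 13 = 8 \cdot 13 = 104$)
$\frac{13749 - 17373}{-2296 + 88 \cdot 84} - L = \frac{13749 - 17373}{-2296 + 88 \cdot 84} - 104 = - \frac{3624}{-2296 + 7392} - 104 = - \frac{3624}{5096} - 104 = \left(-3624\right) \frac{1}{5096} - 104 = - \frac{453}{637} - 104 = - \frac{66701}{637}$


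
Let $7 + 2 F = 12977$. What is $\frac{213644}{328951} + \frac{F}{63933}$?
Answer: $\frac{15792149087}{21030824283} \approx 0.75091$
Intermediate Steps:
$F = 6485$ ($F = - \frac{7}{2} + \frac{1}{2} \cdot 12977 = - \frac{7}{2} + \frac{12977}{2} = 6485$)
$\frac{213644}{328951} + \frac{F}{63933} = \frac{213644}{328951} + \frac{6485}{63933} = \frac{15792149087}{21030824283}$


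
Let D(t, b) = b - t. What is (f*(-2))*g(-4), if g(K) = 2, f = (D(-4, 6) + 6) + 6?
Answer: -88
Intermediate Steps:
f = 22 (f = ((6 - 1*(-4)) + 6) + 6 = ((6 + 4) + 6) + 6 = (10 + 6) + 6 = 16 + 6 = 22)
(f*(-2))*g(-4) = (22*(-2))*2 = -44*2 = -88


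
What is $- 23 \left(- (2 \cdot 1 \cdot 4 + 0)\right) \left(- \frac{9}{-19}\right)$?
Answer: $\frac{1656}{19} \approx 87.158$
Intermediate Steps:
$- 23 \left(- (2 \cdot 1 \cdot 4 + 0)\right) \left(- \frac{9}{-19}\right) = - 23 \left(- (2 \cdot 4 + 0)\right) \left(\left(-9\right) \left(- \frac{1}{19}\right)\right) = - 23 \left(- (8 + 0)\right) \frac{9}{19} = - 23 \left(\left(-1\right) 8\right) \frac{9}{19} = \left(-23\right) \left(-8\right) \frac{9}{19} = 184 \cdot \frac{9}{19} = \frac{1656}{19}$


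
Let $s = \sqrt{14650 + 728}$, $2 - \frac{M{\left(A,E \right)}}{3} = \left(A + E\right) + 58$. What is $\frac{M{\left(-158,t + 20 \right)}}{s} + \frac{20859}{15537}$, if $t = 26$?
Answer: $\frac{6953}{5179} + \frac{28 \sqrt{15378}}{2563} \approx 2.6973$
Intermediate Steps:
$M{\left(A,E \right)} = -168 - 3 A - 3 E$ ($M{\left(A,E \right)} = 6 - 3 \left(\left(A + E\right) + 58\right) = 6 - 3 \left(58 + A + E\right) = 6 - \left(174 + 3 A + 3 E\right) = -168 - 3 A - 3 E$)
$s = \sqrt{15378} \approx 124.01$
$\frac{M{\left(-158,t + 20 \right)}}{s} + \frac{20859}{15537} = \frac{-168 - -474 - 3 \left(26 + 20\right)}{\sqrt{15378}} + \frac{20859}{15537} = \left(-168 + 474 - 138\right) \frac{\sqrt{15378}}{15378} + 20859 \cdot \frac{1}{15537} = \left(-168 + 474 - 138\right) \frac{\sqrt{15378}}{15378} + \frac{6953}{5179} = 168 \frac{\sqrt{15378}}{15378} + \frac{6953}{5179} = \frac{28 \sqrt{15378}}{2563} + \frac{6953}{5179} = \frac{6953}{5179} + \frac{28 \sqrt{15378}}{2563}$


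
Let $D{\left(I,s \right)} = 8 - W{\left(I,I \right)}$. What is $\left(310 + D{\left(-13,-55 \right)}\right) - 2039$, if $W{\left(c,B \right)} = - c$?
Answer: $-1734$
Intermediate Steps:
$D{\left(I,s \right)} = 8 + I$ ($D{\left(I,s \right)} = 8 - - I = 8 + I$)
$\left(310 + D{\left(-13,-55 \right)}\right) - 2039 = \left(310 + \left(8 - 13\right)\right) - 2039 = \left(310 - 5\right) - 2039 = 305 - 2039 = -1734$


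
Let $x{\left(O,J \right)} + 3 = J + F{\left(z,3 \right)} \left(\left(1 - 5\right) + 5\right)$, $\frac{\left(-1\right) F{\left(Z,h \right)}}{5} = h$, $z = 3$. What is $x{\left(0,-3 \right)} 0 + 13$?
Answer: $13$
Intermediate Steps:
$F{\left(Z,h \right)} = - 5 h$
$x{\left(O,J \right)} = -18 + J$ ($x{\left(O,J \right)} = -3 + \left(J + \left(-5\right) 3 \left(\left(1 - 5\right) + 5\right)\right) = -3 + \left(J - 15 \left(-4 + 5\right)\right) = -3 + \left(J - 15\right) = -3 + \left(-15 + J\right) = -18 + J$)
$x{\left(0,-3 \right)} 0 + 13 = \left(-18 - 3\right) 0 + 13 = \left(-21\right) 0 + 13 = 0 + 13 = 13$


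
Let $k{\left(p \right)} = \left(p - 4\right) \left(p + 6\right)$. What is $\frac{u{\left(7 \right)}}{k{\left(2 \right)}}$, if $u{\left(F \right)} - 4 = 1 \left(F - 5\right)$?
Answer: $- \frac{3}{8} \approx -0.375$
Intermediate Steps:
$u{\left(F \right)} = -1 + F$ ($u{\left(F \right)} = 4 + 1 \left(F - 5\right) = 4 + 1 \left(-5 + F\right) = 4 + \left(-5 + F\right) = -1 + F$)
$k{\left(p \right)} = \left(-4 + p\right) \left(6 + p\right)$
$\frac{u{\left(7 \right)}}{k{\left(2 \right)}} = \frac{-1 + 7}{-24 + 2^{2} + 2 \cdot 2} = \frac{6}{-24 + 4 + 4} = \frac{6}{-16} = 6 \left(- \frac{1}{16}\right) = - \frac{3}{8}$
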